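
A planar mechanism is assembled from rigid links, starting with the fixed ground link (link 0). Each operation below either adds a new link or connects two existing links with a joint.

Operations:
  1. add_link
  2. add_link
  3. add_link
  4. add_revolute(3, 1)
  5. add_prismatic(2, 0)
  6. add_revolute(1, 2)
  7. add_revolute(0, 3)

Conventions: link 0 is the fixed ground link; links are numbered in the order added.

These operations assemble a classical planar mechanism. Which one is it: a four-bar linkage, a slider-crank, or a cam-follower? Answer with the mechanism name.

links: 4 (incl. ground); joints: 3 revolute, 1 prismatic, 0 higher (cam) pair, forming one closed loop
4 links, 3 revolutes + 1 prismatic in one loop → slider-crank

slider-crank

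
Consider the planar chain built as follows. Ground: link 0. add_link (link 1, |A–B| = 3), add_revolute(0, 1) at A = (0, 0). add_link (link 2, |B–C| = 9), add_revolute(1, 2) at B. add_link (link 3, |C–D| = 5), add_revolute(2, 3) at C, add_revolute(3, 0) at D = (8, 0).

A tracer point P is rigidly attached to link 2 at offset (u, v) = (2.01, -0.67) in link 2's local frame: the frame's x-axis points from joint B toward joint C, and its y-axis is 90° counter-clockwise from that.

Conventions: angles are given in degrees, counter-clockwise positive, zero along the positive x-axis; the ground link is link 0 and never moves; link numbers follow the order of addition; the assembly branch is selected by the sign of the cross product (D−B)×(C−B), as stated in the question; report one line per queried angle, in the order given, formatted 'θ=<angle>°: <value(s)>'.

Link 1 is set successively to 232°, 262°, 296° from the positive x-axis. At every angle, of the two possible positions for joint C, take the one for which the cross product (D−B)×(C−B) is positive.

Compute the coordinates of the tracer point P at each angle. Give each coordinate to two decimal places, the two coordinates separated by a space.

A=(0,0), D=(8.00,0)
θ=232°: B = A + 3.00·(cos232°, sin232°) = (-1.8470, -2.3640)
θ=232°: |BD| = 10.1268
θ=232°: circle(B,9.00) ∩ circle(D,5.00): a=7.8283, h=4.4404
θ=232°:   candidates: C₊=(4.7285,3.7812) cross=44.967; C₋=(6.8016,-4.8543) cross=-44.967
θ=232°:   branch + wants cross > 0 → take C=(4.7285,3.7812) (cross=44.967)
θ=232°: ex = (C−B)/|BC| = (0.7306,0.6828); ey = (-0.6828,0.7306)
θ=232°: P = B + 2.01·ex + -0.67·ey = (0.0790,-1.4811)
θ=262°: B = A + 3.00·(cos262°, sin262°) = (-0.4175, -2.9708)
θ=262°: |BD| = 8.9264
θ=262°: circle(B,9.00) ∩ circle(D,5.00): a=7.6000, h=4.8209
θ=262°:   candidates: C₊=(5.1448,4.1046) cross=43.033; C₋=(8.3536,-4.9875) cross=-43.033
θ=262°:   branch + wants cross > 0 → take C=(5.1448,4.1046) (cross=43.033)
θ=262°: ex = (C−B)/|BC| = (0.6180,0.7862); ey = (-0.7862,0.6180)
θ=262°: P = B + 2.01·ex + -0.67·ey = (1.3514,-1.8047)
θ=296°: B = A + 3.00·(cos296°, sin296°) = (1.3151, -2.6964)
θ=296°: |BD| = 7.2082
θ=296°: circle(B,9.00) ∩ circle(D,5.00): a=7.4886, h=4.9921
θ=296°:   candidates: C₊=(6.3926,4.7346) cross=35.984; C₋=(10.1274,-4.5248) cross=-35.984
θ=296°:   branch + wants cross > 0 → take C=(6.3926,4.7346) (cross=35.984)
θ=296°: ex = (C−B)/|BC| = (0.5642,0.8257); ey = (-0.8257,0.5642)
θ=296°: P = B + 2.01·ex + -0.67·ey = (3.0023,-1.4148)

θ=232°: 0.08 -1.48
θ=262°: 1.35 -1.80
θ=296°: 3.00 -1.41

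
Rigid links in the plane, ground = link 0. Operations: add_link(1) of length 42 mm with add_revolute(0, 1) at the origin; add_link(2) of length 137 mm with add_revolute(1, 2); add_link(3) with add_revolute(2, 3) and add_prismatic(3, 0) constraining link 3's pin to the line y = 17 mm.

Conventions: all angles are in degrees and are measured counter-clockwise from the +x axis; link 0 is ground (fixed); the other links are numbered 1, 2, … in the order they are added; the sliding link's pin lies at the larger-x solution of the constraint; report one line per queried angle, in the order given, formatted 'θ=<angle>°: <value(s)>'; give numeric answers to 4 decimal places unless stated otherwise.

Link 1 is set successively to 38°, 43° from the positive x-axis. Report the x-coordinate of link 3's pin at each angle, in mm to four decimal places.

geometry: r = 42 mm, L = 137 mm, e = 17 mm
θ=38°: crank pin P = (r cos θ, r sin θ) = (33.096452, 25.857782)
θ=38°: h = r sin θ − e = 25.857782 − 17 = 8.857782
θ=38°: x = r cos θ + √(L² − h²) = 33.096452 + 136.713349 = 169.809800
θ=43°: crank pin P = (r cos θ, r sin θ) = (30.716855, 28.643931)
θ=43°: h = r sin θ − e = 28.643931 − 17 = 11.643931
θ=43°: x = r cos θ + √(L² − h²) = 30.716855 + 136.504282 = 167.221137

θ=38°: 169.8098
θ=43°: 167.2211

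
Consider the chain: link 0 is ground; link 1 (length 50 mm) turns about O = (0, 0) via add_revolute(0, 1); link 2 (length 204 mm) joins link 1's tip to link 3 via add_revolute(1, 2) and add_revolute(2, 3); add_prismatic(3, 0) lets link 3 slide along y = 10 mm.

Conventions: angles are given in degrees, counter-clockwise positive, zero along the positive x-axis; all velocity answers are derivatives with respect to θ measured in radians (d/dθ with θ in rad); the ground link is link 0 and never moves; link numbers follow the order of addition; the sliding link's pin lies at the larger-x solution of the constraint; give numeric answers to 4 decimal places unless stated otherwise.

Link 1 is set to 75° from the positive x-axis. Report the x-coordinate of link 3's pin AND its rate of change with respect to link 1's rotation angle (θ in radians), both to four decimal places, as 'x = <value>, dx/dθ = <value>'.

geometry: r = 50 mm, L = 204 mm, e = 10 mm
crank pin P = (r cos θ, r sin θ) = (12.940952, 48.296291)
h = r sin θ − e = 48.296291 − 10 = 38.296291
x = r cos θ + √(L² − h²) = 12.940952 + 200.373137 = 213.314089
dx/dθ = −r sin θ − h·r cos θ/√(L² − h²) (θ in radians; h = 38.296291) = -50.769629

x = 213.3141, dx/dθ = -50.7696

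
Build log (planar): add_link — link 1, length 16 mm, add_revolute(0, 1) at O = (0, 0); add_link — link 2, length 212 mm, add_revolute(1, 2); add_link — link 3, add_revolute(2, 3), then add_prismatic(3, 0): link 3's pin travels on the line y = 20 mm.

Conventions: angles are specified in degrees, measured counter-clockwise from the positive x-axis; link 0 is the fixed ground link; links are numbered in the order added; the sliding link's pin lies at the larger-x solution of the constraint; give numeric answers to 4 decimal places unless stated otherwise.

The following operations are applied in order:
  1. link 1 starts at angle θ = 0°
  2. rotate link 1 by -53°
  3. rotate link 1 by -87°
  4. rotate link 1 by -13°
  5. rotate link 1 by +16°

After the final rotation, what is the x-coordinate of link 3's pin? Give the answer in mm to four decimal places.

geometry: r = 16 mm, L = 212 mm, e = 20 mm; θ starts at 0°
rotate link 1 by -53°: θ ← 0° -53° = -53°
rotate link 1 by -87°: θ ← -53° -87° = -140°
rotate link 1 by -13°: θ ← -140° -13° = -153°
rotate link 1 by +16°: θ ← -153° +16° = -137°
crank pin P = (r cos θ, r sin θ) = (-11.701659, -10.911974)
h = r sin θ − e = -10.911974 − 20 = -30.911974
x = r cos θ + √(L² − h²) = -11.701659 + 209.734236 = 198.032577

198.0326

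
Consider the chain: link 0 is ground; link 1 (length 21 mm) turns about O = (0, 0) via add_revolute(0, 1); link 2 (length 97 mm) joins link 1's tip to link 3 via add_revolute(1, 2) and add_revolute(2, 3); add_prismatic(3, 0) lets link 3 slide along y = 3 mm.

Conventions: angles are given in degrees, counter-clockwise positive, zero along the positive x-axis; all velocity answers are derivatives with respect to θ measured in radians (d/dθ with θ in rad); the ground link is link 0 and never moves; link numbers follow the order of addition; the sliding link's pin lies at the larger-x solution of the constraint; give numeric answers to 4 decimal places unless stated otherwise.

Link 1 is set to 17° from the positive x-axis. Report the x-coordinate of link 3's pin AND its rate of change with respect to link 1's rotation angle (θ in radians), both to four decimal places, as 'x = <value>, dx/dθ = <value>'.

geometry: r = 21 mm, L = 97 mm, e = 3 mm
crank pin P = (r cos θ, r sin θ) = (20.082400, 6.139806)
h = r sin θ − e = 6.139806 − 3 = 3.139806
x = r cos θ + √(L² − h²) = 20.082400 + 96.949170 = 117.031570
dx/dθ = −r sin θ − h·r cos θ/√(L² − h²) (θ in radians; h = 3.139806) = -6.790196

x = 117.0316, dx/dθ = -6.7902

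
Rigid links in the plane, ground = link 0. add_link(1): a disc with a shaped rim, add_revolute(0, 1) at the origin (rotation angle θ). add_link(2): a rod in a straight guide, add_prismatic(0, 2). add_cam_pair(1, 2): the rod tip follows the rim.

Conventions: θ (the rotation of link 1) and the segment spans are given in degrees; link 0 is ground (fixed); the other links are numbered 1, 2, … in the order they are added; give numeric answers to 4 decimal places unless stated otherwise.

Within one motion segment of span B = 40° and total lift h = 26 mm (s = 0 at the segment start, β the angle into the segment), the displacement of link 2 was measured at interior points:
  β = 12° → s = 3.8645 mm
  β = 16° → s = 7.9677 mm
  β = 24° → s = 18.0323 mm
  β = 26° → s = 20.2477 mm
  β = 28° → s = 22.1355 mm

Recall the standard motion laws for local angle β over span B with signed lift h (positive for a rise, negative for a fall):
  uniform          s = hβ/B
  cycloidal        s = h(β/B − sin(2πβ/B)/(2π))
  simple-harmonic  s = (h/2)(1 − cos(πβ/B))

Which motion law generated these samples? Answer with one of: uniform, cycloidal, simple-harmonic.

candidates at β/B = r: uniform s = h·r (linear in β); cycloidal s = h·(r − sin(2πr)/(2π)); simple-harmonic s = (h/2)(1 − cos(πr))
β=12°: printed 3.8645 | uniform 7.8000, cycloidal 3.8645, simple-harmonic 5.3588
β=16°: printed 7.9677 | uniform 10.4000, cycloidal 7.9677, simple-harmonic 8.9828
β=24°: printed 18.0323 | uniform 15.6000, cycloidal 18.0323, simple-harmonic 17.0172
β=26°: printed 20.2477 | uniform 16.9000, cycloidal 20.2477, simple-harmonic 18.9019
β=28°: printed 22.1355 | uniform 18.2000, cycloidal 22.1355, simple-harmonic 20.6412
only one law matches every sample → cycloidal

cycloidal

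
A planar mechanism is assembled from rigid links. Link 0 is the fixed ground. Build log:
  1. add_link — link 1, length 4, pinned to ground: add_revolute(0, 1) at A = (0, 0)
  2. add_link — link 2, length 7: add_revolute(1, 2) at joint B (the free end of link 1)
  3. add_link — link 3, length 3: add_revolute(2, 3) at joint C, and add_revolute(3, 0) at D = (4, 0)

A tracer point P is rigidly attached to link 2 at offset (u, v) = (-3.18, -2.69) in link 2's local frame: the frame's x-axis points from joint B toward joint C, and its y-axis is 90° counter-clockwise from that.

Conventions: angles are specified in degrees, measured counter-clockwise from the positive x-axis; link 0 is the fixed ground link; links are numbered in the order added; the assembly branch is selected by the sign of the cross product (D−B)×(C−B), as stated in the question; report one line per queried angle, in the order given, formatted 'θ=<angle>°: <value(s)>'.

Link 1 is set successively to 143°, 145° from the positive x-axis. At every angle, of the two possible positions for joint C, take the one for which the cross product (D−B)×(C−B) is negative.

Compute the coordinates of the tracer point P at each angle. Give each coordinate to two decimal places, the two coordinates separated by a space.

A=(0,0), D=(4.00,0)
θ=143°: B = A + 4.00·(cos143°, sin143°) = (-3.1945, 2.4073)
θ=143°: |BD| = 7.5866
θ=143°: circle(B,7.00) ∩ circle(D,3.00): a=6.4295, h=2.7679
θ=143°:   candidates: C₊=(3.7810,2.9920) cross=20.999; C₋=(2.0245,-2.2577) cross=-20.999
θ=143°:   branch - wants cross < 0 → take C=(2.0245,-2.2577) (cross=-20.999)
θ=143°: ex = (C−B)/|BC| = (0.7456,-0.6664); ey = (0.6664,0.7456)
θ=143°: P = B + -3.18·ex + -2.69·ey = (-7.3581,2.5209)
θ=145°: B = A + 4.00·(cos145°, sin145°) = (-3.2766, 2.2943)
θ=145°: |BD| = 7.6297
θ=145°: circle(B,7.00) ∩ circle(D,3.00): a=6.4362, h=2.7524
θ=145°:   candidates: C₊=(3.6893,2.9839) cross=21.000; C₋=(2.0340,-2.2661) cross=-21.000
θ=145°:   branch - wants cross < 0 → take C=(2.0340,-2.2661) (cross=-21.000)
θ=145°: ex = (C−B)/|BC| = (0.7587,-0.6515); ey = (0.6515,0.7587)
θ=145°: P = B + -3.18·ex + -2.69·ey = (-7.4416,2.3252)

θ=143°: -7.36 2.52
θ=145°: -7.44 2.33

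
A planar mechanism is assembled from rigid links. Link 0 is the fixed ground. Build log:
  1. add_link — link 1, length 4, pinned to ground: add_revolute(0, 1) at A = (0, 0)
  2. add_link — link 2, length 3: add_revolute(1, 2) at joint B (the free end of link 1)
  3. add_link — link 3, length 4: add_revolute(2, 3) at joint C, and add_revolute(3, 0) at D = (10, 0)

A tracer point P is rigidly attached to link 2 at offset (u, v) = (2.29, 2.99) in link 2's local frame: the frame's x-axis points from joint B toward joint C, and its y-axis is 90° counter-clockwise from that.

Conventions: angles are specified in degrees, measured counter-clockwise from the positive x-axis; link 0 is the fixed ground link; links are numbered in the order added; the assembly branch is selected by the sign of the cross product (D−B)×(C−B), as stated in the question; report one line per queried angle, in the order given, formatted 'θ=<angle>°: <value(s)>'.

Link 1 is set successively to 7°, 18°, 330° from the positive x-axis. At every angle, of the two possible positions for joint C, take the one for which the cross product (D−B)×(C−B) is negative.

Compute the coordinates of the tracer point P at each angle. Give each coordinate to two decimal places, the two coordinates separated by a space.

A=(0,0), D=(10.00,0)
θ=7°: B = A + 4.00·(cos7°, sin7°) = (3.9702, 0.4875)
θ=7°: |BD| = 6.0495
θ=7°: circle(B,3.00) ∩ circle(D,4.00): a=2.4462, h=1.7367
θ=7°:   candidates: C₊=(6.5484,2.0214) cross=10.506; C₋=(6.2685,-1.4407) cross=-10.506
θ=7°:   branch - wants cross < 0 → take C=(6.2685,-1.4407) (cross=-10.506)
θ=7°: ex = (C−B)/|BC| = (0.7661,-0.6427); ey = (0.6427,0.7661)
θ=7°: P = B + 2.29·ex + 2.99·ey = (7.6463,1.3062)
θ=18°: B = A + 4.00·(cos18°, sin18°) = (3.8042, 1.2361)
θ=18°: |BD| = 6.3179
θ=18°: circle(B,3.00) ∩ circle(D,4.00): a=2.6050, h=1.4880
θ=18°:   candidates: C₊=(6.6500,2.1857) cross=9.401; C₋=(6.0677,-0.7329) cross=-9.401
θ=18°:   branch - wants cross < 0 → take C=(6.0677,-0.7329) (cross=-9.401)
θ=18°: ex = (C−B)/|BC| = (0.7545,-0.6563); ey = (0.6563,0.7545)
θ=18°: P = B + 2.29·ex + 2.99·ey = (7.4944,1.9891)
θ=330°: B = A + 4.00·(cos330°, sin330°) = (3.4641, -2.0000)
θ=330°: |BD| = 6.8351
θ=330°: circle(B,3.00) ∩ circle(D,4.00): a=2.9055, h=0.7472
θ=330°:   candidates: C₊=(6.0238,-0.4353) cross=5.107; C₋=(6.4610,-1.8643) cross=-5.107
θ=330°:   branch - wants cross < 0 → take C=(6.4610,-1.8643) (cross=-5.107)
θ=330°: ex = (C−B)/|BC| = (0.9990,0.0452); ey = (-0.0452,0.9990)
θ=330°: P = B + 2.29·ex + 2.99·ey = (5.6165,1.0905)

θ=7°: 7.65 1.31
θ=18°: 7.49 1.99
θ=330°: 5.62 1.09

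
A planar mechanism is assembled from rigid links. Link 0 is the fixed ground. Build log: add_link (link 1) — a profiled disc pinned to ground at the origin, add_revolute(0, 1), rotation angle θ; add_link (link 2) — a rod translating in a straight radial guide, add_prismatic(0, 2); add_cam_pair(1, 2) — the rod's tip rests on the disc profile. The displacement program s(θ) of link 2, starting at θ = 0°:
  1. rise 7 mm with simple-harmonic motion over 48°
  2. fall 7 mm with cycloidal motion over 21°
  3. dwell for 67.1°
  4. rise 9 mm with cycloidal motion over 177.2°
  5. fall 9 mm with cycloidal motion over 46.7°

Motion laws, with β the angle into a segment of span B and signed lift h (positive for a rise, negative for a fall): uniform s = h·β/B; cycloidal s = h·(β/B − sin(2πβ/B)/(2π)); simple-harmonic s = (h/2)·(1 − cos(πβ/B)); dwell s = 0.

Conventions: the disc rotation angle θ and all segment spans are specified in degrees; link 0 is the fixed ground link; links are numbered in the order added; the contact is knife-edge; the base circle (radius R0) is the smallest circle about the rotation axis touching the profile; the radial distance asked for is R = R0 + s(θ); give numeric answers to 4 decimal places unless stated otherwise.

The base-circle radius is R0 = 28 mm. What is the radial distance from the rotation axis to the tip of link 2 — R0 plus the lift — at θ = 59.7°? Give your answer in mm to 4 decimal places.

seg 1 [0°–48°] simple-harmonic, h=7: full span → s += 7 → s = 7.0000
seg 2 [48°–69°] cycloidal, h=-7: θ=59.7° here. β=11.7, B=21. -7·(0.5571 − sin(2π·0.5571)/(2π)) = -4.2915 → s = 2.7085
R = R0 + s = 28 + 2.7085 = 30.7085

30.7085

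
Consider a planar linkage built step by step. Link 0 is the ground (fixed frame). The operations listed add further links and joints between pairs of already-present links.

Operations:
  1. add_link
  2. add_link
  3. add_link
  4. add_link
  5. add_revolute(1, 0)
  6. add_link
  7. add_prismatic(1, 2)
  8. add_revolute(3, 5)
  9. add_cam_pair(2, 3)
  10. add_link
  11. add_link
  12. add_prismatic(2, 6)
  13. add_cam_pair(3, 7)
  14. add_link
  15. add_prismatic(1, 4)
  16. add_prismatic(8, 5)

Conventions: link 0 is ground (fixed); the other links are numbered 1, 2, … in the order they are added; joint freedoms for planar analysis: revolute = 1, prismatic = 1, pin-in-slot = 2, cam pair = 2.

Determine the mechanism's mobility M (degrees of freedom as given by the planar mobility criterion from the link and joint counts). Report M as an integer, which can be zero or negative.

link 0 = ground. State L|J1|J2 = 1|0|0
+link1  2|0|0
+link2  3|0|0
+link3  4|0|0
+link4  5|0|0
R(1,0) f=1→J1  5|1|0
+link5  6|1|0
P(1,2) f=1→J1  6|2|0
R(3,5) f=1→J1  6|3|0
C(2,3) f=2→J2  6|3|1
+link6  7|3|1
+link7  8|3|1
P(2,6) f=1→J1  8|4|1
C(3,7) f=2→J2  8|4|2
+link8  9|4|2
P(1,4) f=1→J1  9|5|2
P(8,5) f=1→J1  9|6|2
M = 3(9−1)−2·6−2 = 24−12−2 = 10

M = 10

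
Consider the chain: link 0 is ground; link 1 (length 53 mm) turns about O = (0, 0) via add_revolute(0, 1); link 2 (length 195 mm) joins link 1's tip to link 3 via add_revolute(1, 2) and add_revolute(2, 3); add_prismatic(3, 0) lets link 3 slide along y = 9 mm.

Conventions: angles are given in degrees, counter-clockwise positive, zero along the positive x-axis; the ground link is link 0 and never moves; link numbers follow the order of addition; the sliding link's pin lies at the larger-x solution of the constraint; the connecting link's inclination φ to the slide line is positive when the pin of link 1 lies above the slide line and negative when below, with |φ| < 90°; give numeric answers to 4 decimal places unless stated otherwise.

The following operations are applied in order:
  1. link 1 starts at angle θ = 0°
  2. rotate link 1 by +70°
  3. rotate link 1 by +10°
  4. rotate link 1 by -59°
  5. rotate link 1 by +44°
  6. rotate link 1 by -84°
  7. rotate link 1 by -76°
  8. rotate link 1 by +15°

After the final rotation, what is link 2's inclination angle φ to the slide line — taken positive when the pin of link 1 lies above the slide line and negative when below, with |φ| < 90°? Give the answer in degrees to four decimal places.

geometry: r = 53 mm, L = 195 mm, e = 9 mm; θ starts at 0°
rotate link 1 by +70°: θ ← 0° +70° = 70°
rotate link 1 by +10°: θ ← 70° +10° = 80°
rotate link 1 by -59°: θ ← 80° -59° = 21°
rotate link 1 by +44°: θ ← 21° +44° = 65°
rotate link 1 by -84°: θ ← 65° -84° = -19°
rotate link 1 by -76°: θ ← -19° -76° = -95°
rotate link 1 by +15°: θ ← -95° +15° = -80°
h = r sin θ − e = -52.194811 − 9 = -61.194811
sin φ = h / L = -61.194811 / 195 = -0.31381954
φ = arcsin(-0.31381954) = -18.289565°

-18.2896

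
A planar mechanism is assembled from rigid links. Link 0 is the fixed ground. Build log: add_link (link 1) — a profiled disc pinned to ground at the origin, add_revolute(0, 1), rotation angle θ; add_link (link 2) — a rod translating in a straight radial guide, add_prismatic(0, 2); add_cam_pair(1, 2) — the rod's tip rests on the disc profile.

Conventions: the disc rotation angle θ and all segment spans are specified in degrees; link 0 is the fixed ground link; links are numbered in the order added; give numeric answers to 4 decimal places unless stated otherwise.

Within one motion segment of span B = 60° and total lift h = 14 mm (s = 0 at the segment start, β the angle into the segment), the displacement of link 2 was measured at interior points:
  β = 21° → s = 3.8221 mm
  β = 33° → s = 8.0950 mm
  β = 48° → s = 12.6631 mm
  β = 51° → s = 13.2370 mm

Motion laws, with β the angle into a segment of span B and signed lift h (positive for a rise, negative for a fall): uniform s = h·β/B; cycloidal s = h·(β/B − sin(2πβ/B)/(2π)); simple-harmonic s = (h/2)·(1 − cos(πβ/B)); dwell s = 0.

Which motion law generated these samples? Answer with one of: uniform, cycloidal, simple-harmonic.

candidates at β/B = r: uniform s = h·r (linear in β); cycloidal s = h·(r − sin(2πr)/(2π)); simple-harmonic s = (h/2)(1 − cos(πr))
β=21°: printed 3.8221 | uniform 4.9000, cycloidal 3.0974, simple-harmonic 3.8221
β=33°: printed 8.0950 | uniform 7.7000, cycloidal 8.3885, simple-harmonic 8.0950
β=48°: printed 12.6631 | uniform 11.2000, cycloidal 13.3191, simple-harmonic 12.6631
β=51°: printed 13.2370 | uniform 11.9000, cycloidal 13.7026, simple-harmonic 13.2370
only one law matches every sample → simple-harmonic

simple-harmonic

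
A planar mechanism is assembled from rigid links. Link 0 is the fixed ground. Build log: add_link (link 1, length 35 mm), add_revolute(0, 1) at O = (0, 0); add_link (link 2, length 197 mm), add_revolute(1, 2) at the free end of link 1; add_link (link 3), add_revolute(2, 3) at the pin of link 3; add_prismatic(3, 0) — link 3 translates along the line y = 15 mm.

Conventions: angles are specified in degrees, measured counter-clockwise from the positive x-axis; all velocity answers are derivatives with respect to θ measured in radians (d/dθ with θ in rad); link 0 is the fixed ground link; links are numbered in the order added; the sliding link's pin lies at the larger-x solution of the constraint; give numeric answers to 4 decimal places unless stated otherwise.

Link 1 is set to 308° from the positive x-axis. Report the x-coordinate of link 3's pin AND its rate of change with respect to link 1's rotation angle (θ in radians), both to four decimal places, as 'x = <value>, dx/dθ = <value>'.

geometry: r = 35 mm, L = 197 mm, e = 15 mm
crank pin P = (r cos θ, r sin θ) = (21.548152, -27.580376)
h = r sin θ − e = -27.580376 − 15 = -42.580376
x = r cos θ + √(L² − h²) = 21.548152 + 192.343213 = 213.891365
dx/dθ = −r sin θ − h·r cos θ/√(L² − h²) (θ in radians; h = -42.580376) = 32.350643

x = 213.8914, dx/dθ = 32.3506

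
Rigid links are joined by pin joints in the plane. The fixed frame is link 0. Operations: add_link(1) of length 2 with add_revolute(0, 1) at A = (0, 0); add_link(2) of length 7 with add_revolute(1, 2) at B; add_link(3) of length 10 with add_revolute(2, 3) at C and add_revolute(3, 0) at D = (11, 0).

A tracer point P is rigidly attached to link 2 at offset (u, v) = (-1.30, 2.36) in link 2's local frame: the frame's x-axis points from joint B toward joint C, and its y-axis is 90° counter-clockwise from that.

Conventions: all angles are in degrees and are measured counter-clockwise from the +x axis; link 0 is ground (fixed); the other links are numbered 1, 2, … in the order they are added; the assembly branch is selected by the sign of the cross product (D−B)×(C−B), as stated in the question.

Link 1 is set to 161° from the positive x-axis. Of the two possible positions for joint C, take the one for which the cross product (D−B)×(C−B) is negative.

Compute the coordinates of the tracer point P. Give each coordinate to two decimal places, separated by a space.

A=(0,0), D=(11.00,0)
B = A + 2.00·(cos161°, sin161°) = (-1.8910, 0.6511)
|BD| = 12.9075
circle(B,7.00) ∩ circle(D,10.00): a=4.4781, h=5.3802
  candidates: C₊=(2.8528,5.7986) cross=69.444; C₋=(2.3100,-4.9481) cross=-69.444
  branch - wants cross < 0 → take C=(2.3100,-4.9481) (cross=-69.444)
ex = (C−B)/|BC| = (0.6001,-0.7999); ey = (0.7999,0.6001)
P = B + -1.30·ex + 2.36·ey = (-0.7835,3.1073)

-0.78 3.11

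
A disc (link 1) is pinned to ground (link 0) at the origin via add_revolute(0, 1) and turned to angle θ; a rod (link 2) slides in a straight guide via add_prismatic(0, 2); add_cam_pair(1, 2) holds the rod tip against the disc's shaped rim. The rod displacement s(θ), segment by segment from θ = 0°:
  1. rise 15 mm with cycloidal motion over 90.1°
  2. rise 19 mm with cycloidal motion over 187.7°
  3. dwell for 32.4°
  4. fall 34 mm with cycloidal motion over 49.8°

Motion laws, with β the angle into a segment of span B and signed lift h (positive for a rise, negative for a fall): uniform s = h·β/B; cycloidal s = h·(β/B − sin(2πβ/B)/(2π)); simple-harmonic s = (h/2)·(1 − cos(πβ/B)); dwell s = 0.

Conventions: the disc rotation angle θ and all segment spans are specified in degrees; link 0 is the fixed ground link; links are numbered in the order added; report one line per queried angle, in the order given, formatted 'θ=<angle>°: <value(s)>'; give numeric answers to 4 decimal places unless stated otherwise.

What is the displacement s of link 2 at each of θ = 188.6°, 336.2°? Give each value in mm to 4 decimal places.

segment 1 (0° to 90.1°, cycloidal, h = 15) is passed completely: s = 0.0000 + (15) = 15.0000
θ = 188.6° falls in segment 2 (90.1° to 277.8°, cycloidal, h = 19): β = 188.6 − 90.1 = 98.5°, B = 187.7°; Δs = 19·(0.5248 − sin(2π·0.5248)/(2π)) = 10.4395; s = 15.0000 + 10.4395 = 25.4395
segment 2 (90.1° to 277.8°, cycloidal, h = 19) is passed completely: s = 15.0000 + (19) = 34.0000
segment 3 (277.8° to 310.2°, dwell): s unchanged at 34.0000
θ = 336.2° falls in segment 4 (310.2° to 360°, cycloidal, h = -34): β = 336.2 − 310.2 = 26°, B = 49.8°; Δs = -34·(0.5221 − sin(2π·0.5221)/(2π)) = -18.4996; s = 34.0000 − 18.4996 = 15.5004

θ=188.6°: 25.4395
θ=336.2°: 15.5004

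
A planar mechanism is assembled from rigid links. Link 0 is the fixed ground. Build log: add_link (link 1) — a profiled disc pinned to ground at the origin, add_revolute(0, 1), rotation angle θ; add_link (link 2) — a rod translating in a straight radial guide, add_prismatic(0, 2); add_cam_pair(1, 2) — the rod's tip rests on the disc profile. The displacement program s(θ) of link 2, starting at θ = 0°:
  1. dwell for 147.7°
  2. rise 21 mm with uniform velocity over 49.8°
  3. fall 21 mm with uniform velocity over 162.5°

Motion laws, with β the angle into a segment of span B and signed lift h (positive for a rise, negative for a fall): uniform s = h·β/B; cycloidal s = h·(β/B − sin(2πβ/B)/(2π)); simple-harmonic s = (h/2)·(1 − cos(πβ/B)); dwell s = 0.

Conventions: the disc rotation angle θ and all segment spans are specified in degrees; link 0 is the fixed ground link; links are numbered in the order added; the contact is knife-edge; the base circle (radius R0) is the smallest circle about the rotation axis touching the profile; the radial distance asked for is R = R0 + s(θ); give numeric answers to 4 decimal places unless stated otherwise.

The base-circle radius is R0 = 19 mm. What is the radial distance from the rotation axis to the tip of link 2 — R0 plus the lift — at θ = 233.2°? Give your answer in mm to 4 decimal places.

seg 1 [0°–147.7°] dwell: s stays 0.0000
seg 2 [147.7°–197.5°] uniform, h=21: full span → s += 21 → s = 21.0000
seg 3 [197.5°–360°] uniform, h=-21: θ=233.2° here. β=35.7, B=162.5. -21·35.7/162.5 = -4.6135 → s = 16.3865
R = R0 + s = 19 + 16.3865 = 35.3865

35.3865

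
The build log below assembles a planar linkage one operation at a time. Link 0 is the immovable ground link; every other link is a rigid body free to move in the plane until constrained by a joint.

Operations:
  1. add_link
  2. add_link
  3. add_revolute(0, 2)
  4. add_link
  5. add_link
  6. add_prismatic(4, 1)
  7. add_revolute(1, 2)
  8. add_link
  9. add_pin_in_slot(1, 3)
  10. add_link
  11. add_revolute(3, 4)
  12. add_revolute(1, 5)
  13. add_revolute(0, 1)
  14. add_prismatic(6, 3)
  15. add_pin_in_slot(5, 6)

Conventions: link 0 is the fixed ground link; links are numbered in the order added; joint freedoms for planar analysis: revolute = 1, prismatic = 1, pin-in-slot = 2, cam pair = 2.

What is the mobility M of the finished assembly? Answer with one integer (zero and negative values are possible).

L=1 J1=0 J2=0
add link → L=2 J1=0 J2=0
add link → L=3 J1=0 J2=0
R@0,2 dof=1 J1 → L=3 J1=1 J2=0
add link → L=4 J1=1 J2=0
add link → L=5 J1=1 J2=0
P@4,1 dof=1 J1 → L=5 J1=2 J2=0
R@1,2 dof=1 J1 → L=5 J1=3 J2=0
add link → L=6 J1=3 J2=0
PS@1,3 dof=2 J2 → L=6 J1=3 J2=1
add link → L=7 J1=3 J2=1
R@3,4 dof=1 J1 → L=7 J1=4 J2=1
R@1,5 dof=1 J1 → L=7 J1=5 J2=1
R@0,1 dof=1 J1 → L=7 J1=6 J2=1
P@6,3 dof=1 J1 → L=7 J1=7 J2=1
PS@5,6 dof=2 J2 → L=7 J1=7 J2=2
M=3(L−1)−2J1−J2=3·6−2·7−2=2

M = 2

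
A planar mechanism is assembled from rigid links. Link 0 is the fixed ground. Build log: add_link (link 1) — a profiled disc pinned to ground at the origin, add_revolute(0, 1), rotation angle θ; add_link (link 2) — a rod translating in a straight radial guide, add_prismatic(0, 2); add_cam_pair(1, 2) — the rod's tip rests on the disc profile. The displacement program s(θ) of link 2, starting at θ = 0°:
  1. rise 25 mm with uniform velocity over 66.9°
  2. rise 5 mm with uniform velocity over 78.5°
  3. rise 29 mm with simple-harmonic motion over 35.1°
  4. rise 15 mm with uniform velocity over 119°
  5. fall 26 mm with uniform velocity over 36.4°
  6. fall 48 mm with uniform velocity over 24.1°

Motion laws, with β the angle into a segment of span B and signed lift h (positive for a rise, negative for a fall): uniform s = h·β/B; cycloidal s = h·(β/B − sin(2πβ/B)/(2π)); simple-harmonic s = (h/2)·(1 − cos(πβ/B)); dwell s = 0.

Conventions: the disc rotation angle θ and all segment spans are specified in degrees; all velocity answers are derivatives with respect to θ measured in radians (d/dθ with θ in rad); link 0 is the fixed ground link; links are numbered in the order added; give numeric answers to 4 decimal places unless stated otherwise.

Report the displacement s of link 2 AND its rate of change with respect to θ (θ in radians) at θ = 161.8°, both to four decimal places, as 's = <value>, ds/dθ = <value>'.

seg 1 [0°–66.9°] uniform, h=25: full span → s += 25 → s = 25.0000
seg 2 [66.9°–145.4°] uniform, h=5: full span → s += 5 → s = 30.0000
seg 3 [145.4°–180.5°] simple-harmonic, h=29: θ=161.8° here. β=16.4, B=35.1. 29/2·(1 − cos(π·0.4672)) = 13.0102 → s = 43.0102
velocity in seg [145.4°–180.5°] (simple-harmonic), θ in radians: β = 16.4° = 0.2862 rad, B = 35.1° = 0.6126 rad; ds/dθ = (πh/(2B)) sin(πβ/B) = (π·29/(2·0.6126)) sin(π·0.4672) = 73.965423 mm/rad

s = 43.0102, ds/dθ = 73.9654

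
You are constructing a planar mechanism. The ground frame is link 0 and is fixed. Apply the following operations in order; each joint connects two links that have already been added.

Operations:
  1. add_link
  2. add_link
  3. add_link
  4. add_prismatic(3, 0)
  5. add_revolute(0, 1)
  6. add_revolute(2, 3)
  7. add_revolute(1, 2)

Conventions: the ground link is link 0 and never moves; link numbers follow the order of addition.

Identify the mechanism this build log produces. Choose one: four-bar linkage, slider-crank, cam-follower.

links: 4 (incl. ground); joints: 3 revolute, 1 prismatic, 0 higher (cam) pair, forming one closed loop
4 links, 3 revolutes + 1 prismatic in one loop → slider-crank

slider-crank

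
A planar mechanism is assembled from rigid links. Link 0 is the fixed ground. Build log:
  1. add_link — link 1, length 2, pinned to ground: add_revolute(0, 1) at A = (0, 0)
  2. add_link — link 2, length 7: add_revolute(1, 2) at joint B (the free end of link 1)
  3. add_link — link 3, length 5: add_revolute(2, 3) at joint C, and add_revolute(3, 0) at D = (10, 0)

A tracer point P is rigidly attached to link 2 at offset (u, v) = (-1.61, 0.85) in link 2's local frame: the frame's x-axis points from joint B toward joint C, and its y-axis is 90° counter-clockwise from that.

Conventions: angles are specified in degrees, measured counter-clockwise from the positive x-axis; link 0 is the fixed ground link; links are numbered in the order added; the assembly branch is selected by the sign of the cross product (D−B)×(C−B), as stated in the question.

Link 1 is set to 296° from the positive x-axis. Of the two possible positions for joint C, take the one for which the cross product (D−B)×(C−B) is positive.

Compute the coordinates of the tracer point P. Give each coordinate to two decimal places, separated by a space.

A=(0,0), D=(10.00,0)
B = A + 2.00·(cos296°, sin296°) = (0.8767, -1.7976)
|BD| = 9.2987
circle(B,7.00) ∩ circle(D,5.00): a=5.9398, h=3.7038
  candidates: C₊=(5.9885,2.9846) cross=34.441; C₋=(7.4205,-4.2833) cross=-34.441
  branch + wants cross > 0 → take C=(5.9885,2.9846) (cross=34.441)
ex = (C−B)/|BC| = (0.7303,0.6832); ey = (-0.6832,0.7303)
P = B + -1.61·ex + 0.85·ey = (-0.8797,-2.2768)

-0.88 -2.28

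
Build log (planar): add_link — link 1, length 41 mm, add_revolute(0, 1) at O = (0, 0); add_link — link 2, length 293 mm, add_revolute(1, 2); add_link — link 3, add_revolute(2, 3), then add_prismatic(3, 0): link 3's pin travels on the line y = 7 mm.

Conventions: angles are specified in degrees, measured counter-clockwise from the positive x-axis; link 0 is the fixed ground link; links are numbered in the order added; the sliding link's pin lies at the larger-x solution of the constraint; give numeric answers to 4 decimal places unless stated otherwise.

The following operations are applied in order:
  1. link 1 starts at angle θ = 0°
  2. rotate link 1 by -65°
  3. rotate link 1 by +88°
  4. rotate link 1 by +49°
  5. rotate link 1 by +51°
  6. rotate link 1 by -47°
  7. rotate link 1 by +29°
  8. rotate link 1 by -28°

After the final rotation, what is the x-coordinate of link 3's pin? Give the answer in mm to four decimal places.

geometry: r = 41 mm, L = 293 mm, e = 7 mm; θ starts at 0°
rotate link 1 by -65°: θ ← 0° -65° = -65°
rotate link 1 by +88°: θ ← -65° +88° = 23°
rotate link 1 by +49°: θ ← 23° +49° = 72°
rotate link 1 by +51°: θ ← 72° +51° = 123°
rotate link 1 by -47°: θ ← 123° -47° = 76°
rotate link 1 by +29°: θ ← 76° +29° = 105°
rotate link 1 by -28°: θ ← 105° -28° = 77°
crank pin P = (r cos θ, r sin θ) = (9.222993, 39.949173)
h = r sin θ − e = 39.949173 − 7 = 32.949173
x = r cos θ + √(L² − h²) = 9.222993 + 291.141464 = 300.364457

300.3645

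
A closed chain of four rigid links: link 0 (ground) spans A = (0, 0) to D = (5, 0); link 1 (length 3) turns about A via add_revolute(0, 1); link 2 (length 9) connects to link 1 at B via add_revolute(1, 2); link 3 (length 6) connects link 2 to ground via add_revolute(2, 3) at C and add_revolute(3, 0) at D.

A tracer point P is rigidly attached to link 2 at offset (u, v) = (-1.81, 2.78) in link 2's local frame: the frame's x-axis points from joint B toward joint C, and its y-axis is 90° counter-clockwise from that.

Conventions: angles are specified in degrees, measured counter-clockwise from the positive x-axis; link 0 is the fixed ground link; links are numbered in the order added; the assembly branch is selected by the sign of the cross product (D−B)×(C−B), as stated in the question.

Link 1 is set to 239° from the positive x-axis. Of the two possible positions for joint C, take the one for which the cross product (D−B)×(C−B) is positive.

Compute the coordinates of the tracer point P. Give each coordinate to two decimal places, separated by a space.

A=(0,0), D=(5.00,0)
B = A + 3.00·(cos239°, sin239°) = (-1.5451, -2.5715)
|BD| = 7.0322
circle(B,9.00) ∩ circle(D,6.00): a=6.7157, h=5.9916
  candidates: C₊=(2.5144,5.4609) cross=42.134; C₋=(6.8964,-5.6924) cross=-42.134
  branch + wants cross > 0 → take C=(2.5144,5.4609) (cross=42.134)
ex = (C−B)/|BC| = (0.4511,0.8925); ey = (-0.8925,0.4511)
P = B + -1.81·ex + 2.78·ey = (-4.8427,-2.9330)

-4.84 -2.93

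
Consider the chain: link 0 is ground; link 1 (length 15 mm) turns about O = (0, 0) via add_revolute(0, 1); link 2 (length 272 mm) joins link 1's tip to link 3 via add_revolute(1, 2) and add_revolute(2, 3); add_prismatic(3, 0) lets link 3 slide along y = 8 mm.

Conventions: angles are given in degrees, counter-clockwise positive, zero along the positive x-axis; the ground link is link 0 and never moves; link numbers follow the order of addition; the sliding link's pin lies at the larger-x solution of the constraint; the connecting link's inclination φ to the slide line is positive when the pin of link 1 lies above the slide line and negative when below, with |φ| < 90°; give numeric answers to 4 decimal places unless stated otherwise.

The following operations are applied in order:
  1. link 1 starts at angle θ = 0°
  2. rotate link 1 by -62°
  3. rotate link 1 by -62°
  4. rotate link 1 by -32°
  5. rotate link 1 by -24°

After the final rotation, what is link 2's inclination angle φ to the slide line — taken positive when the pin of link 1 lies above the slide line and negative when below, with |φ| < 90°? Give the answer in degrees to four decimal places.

geometry: r = 15 mm, L = 272 mm, e = 8 mm; θ starts at 0°
rotate link 1 by -62°: θ ← 0° -62° = -62°
rotate link 1 by -62°: θ ← -62° -62° = -124°
rotate link 1 by -32°: θ ← -124° -32° = -156°
rotate link 1 by -24°: θ ← -156° -24° = -180°
h = r sin θ − e = -0.000000 − 8 = -8.000000
sin φ = h / L = -8.000000 / 272 = -0.02941176
φ = arcsin(-0.02941176) = -1.685413°

-1.6854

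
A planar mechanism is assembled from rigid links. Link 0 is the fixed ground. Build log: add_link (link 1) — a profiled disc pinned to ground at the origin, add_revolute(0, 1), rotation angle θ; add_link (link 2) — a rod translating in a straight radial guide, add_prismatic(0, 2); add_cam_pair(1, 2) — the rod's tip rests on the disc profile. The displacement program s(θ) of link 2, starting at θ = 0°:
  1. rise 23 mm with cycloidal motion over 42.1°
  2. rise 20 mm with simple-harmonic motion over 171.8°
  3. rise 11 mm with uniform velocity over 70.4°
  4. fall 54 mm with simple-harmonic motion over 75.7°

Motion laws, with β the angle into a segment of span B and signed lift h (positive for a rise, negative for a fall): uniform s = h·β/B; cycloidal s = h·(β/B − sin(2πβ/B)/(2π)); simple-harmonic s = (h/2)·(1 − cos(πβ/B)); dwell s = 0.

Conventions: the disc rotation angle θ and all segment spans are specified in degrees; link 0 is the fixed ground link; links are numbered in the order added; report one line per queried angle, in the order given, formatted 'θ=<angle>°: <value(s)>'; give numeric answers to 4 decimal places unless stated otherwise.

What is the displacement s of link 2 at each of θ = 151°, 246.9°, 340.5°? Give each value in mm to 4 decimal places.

seg 1 [0°–42.1°] cycloidal, h=23: full span → s += 23 → s = 23.0000
seg 2 [42.1°–213.9°] simple-harmonic, h=20: θ=151° here. β=108.9, B=171.8. 20/2·(1 − cos(π·0.6339)) = 14.0830 → s = 37.0830
seg 2 [42.1°–213.9°] simple-harmonic, h=20: full span → s += 20 → s = 43.0000
seg 3 [213.9°–284.3°] uniform, h=11: θ=246.9° here. β=33, B=70.4. 11·33/70.4 = 5.1562 → s = 48.1562
seg 3 [213.9°–284.3°] uniform, h=11: full span → s += 11 → s = 54.0000
seg 4 [284.3°–360°] simple-harmonic, h=-54: θ=340.5° here. β=56.2, B=75.7. -54/2·(1 − cos(π·0.7424)) = -45.6309 → s = 8.3691

θ=151°: 37.0830
θ=246.9°: 48.1562
θ=340.5°: 8.3691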